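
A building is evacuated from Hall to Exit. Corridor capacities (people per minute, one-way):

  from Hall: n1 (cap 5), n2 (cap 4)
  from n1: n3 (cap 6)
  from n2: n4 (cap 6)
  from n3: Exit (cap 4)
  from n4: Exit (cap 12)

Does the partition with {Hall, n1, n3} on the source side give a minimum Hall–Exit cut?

Yes — it is a minimum cut (capacity 8).

Given cut capacity: 4 + 4 = 8.
Augment Hall→n1→n3→Exit: bottleneck 4, flow now 4.
Augment Hall→n2→n4→Exit: bottleneck 4, flow now 8.
No augmenting path remains; maximum flow = 8.
Cut capacity 8 equals the max flow, so it is a minimum cut.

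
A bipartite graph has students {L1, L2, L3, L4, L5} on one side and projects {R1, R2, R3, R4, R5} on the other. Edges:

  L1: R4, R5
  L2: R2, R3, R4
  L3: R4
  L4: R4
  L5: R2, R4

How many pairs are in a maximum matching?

4

Unit-capacity flow: source→left, listed edges, right→sink; max matching = max flow.
Augmenting path L1→R4 (+1); matched 1.
Augmenting path L2→R2 (+1); matched 2.
Augmenting path L3→R4→L1→R5 (+1); matched 3.
Augmenting path L5→R2→L2→R3 (+1); matched 4.
No augmenting path remains; maximum matching = 4.
König certificate: {L1, L2, L5, R4} is a vertex cover of size 4 (every listed pair touches it), so no matching can be larger.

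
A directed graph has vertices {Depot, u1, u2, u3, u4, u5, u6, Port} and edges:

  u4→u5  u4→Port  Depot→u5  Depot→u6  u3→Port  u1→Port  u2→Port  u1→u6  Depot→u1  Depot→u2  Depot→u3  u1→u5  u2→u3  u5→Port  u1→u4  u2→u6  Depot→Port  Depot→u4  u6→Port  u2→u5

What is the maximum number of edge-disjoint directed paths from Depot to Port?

7

Assign every edge capacity 1; by Menger, the answer equals the max flow.
Path Depot→Port (+1); total 1.
Path Depot→u1→Port (+1); total 2.
Path Depot→u2→Port (+1); total 3.
Path Depot→u3→Port (+1); total 4.
Path Depot→u4→Port (+1); total 5.
Path Depot→u5→Port (+1); total 6.
Path Depot→u6→Port (+1); total 7.
No residual Depot→Port path; max flow = 7.
Certifying cut of size 7: {Depot→Port, Depot→u1, Depot→u2, Depot→u3, Depot→u4, Depot→u5, Depot→u6}.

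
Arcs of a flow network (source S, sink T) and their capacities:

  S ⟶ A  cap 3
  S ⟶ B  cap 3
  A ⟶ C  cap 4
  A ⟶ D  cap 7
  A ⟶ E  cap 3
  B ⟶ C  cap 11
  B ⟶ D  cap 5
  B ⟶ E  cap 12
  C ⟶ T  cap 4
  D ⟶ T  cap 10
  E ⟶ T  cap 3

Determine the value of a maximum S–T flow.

6

Augment S→A→C→T: bottleneck 3, flow now 3.
Augment S→B→C→T: bottleneck 1, flow now 4.
Augment S→B→D→T: bottleneck 2, flow now 6.
No augmenting path remains; maximum flow = 6.
In the residual graph, reachable from S: {S}.
Min-cut edges: S→A (3), S→B (3); capacity 3 + 3 = 6.
This cut is saturated, so no flow can exceed 6.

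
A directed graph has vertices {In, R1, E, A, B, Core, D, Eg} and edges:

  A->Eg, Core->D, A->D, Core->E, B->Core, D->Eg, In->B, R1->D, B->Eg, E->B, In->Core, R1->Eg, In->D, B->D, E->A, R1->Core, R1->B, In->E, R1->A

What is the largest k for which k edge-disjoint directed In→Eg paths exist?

3

Assign every edge capacity 1; by Menger, the answer equals the max flow.
Path In→B→Eg (+1); total 1.
Path In→D→Eg (+1); total 2.
Path In→E→A→Eg (+1); total 3.
No residual In→Eg path; max flow = 3.
Certifying cut of size 3: {B→Eg, D→Eg, E→A}.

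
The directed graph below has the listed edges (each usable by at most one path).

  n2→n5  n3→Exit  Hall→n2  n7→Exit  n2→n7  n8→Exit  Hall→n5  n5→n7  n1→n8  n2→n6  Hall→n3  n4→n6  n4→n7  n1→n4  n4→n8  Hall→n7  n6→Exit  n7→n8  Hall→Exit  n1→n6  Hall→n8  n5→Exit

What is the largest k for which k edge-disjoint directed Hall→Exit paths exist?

Assign every edge capacity 1; by Menger, the answer equals the max flow.
Path Hall→Exit (+1); total 1.
Path Hall→n3→Exit (+1); total 2.
Path Hall→n5→Exit (+1); total 3.
Path Hall→n7→Exit (+1); total 4.
Path Hall→n8→Exit (+1); total 5.
Path Hall→n2→n6→Exit (+1); total 6.
No residual Hall→Exit path; max flow = 6.
Certifying cut of size 6: {Hall→Exit, Hall→n2, Hall→n3, Hall→n5, Hall→n7, Hall→n8}.

6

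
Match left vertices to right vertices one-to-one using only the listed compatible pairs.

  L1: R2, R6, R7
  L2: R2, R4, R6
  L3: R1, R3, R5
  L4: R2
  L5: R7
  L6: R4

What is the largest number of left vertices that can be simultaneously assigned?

Unit-capacity flow: source→left, listed edges, right→sink; max matching = max flow.
Augmenting path L1→R2 (+1); matched 1.
Augmenting path L2→R4 (+1); matched 2.
Augmenting path L3→R1 (+1); matched 3.
Augmenting path L5→R7 (+1); matched 4.
Augmenting path L4→R2→L1→R6 (+1); matched 5.
No augmenting path remains; maximum matching = 5.
König certificate: {L3, R2, R4, R6, R7} is a vertex cover of size 5 (every listed pair touches it), so no matching can be larger.

5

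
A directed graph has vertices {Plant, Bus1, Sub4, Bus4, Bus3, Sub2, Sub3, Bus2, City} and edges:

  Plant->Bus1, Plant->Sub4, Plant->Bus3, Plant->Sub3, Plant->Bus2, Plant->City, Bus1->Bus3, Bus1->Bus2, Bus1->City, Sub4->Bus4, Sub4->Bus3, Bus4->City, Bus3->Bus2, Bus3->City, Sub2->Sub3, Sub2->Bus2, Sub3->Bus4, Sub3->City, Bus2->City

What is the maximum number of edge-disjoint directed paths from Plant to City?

6

Assign every edge capacity 1; by Menger, the answer equals the max flow.
Path Plant→City (+1); total 1.
Path Plant→Bus1→City (+1); total 2.
Path Plant→Bus3→City (+1); total 3.
Path Plant→Sub3→City (+1); total 4.
Path Plant→Bus2→City (+1); total 5.
Path Plant→Sub4→Bus4→City (+1); total 6.
No residual Plant→City path; max flow = 6.
Certifying cut of size 6: {Plant→Bus1, Plant→Bus2, Plant→Bus3, Plant→City, Plant→Sub3, Plant→Sub4}.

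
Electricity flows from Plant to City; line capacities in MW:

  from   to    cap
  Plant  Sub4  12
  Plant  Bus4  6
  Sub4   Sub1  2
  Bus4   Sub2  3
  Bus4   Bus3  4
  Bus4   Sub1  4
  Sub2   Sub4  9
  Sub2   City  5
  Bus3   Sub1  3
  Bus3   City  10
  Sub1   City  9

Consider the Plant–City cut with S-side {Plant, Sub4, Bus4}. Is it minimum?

No — its capacity is 13, but the minimum cut has capacity 8.

Given cut capacity: 2 + 3 + 4 + 4 = 13.
Augment Plant→Sub4→Sub1→City: bottleneck 2, flow now 2.
Augment Plant→Bus4→Sub2→City: bottleneck 3, flow now 5.
Augment Plant→Bus4→Bus3→City: bottleneck 3, flow now 8.
No augmenting path remains; maximum flow = 8.
In the residual graph, reachable from Plant: {Plant, Sub4}.
Min-cut edges: Plant→Bus4 (6), Sub4→Sub1 (2); capacity 6 + 2 = 8.
Cut capacity 13 exceeds the max flow 8, so it is not minimum.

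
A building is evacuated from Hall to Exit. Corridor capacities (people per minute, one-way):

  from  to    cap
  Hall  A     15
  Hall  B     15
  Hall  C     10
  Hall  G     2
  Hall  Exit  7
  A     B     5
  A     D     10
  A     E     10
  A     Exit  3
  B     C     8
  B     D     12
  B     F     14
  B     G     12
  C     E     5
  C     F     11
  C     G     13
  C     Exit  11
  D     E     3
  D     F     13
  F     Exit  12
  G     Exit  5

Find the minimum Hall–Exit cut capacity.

Augment Hall→Exit: bottleneck 7, flow now 7.
Augment Hall→A→Exit: bottleneck 3, flow now 10.
Augment Hall→C→Exit: bottleneck 10, flow now 20.
Augment Hall→G→Exit: bottleneck 2, flow now 22.
Augment Hall→B→C→Exit: bottleneck 1, flow now 23.
Augment Hall→B→F→Exit: bottleneck 12, flow now 35.
Augment Hall→B→G→Exit: bottleneck 2, flow now 37.
Augment Hall→A→B→G→Exit: bottleneck 1, flow now 38.
No augmenting path remains; maximum flow = 38.
By max-flow min-cut, the minimum cut capacity equals the max flow.
In the residual graph, reachable from Hall: {Hall, A, B, C, D, E, F, G}.
Min-cut edges: Hall→Exit (7), A→Exit (3), C→Exit (11), F→Exit (12), G→Exit (5); capacity 7 + 3 + 11 + 12 + 5 = 38.

38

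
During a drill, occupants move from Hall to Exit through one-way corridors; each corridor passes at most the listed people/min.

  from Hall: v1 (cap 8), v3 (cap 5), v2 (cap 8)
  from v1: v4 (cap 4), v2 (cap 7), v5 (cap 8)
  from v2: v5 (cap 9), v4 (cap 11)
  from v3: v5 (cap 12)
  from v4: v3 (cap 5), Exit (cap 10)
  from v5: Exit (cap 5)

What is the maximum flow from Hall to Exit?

Augment Hall→v1→v4→Exit: bottleneck 4, flow now 4.
Augment Hall→v1→v5→Exit: bottleneck 4, flow now 8.
Augment Hall→v2→v4→Exit: bottleneck 6, flow now 14.
Augment Hall→v2→v5→Exit: bottleneck 1, flow now 15.
No augmenting path remains; maximum flow = 15.
In the residual graph, reachable from Hall: {Hall, v1, v2, v3, v4, v5}.
Min-cut edges: v4→Exit (10), v5→Exit (5); capacity 10 + 5 = 15.
This cut is saturated, so no flow can exceed 15.

15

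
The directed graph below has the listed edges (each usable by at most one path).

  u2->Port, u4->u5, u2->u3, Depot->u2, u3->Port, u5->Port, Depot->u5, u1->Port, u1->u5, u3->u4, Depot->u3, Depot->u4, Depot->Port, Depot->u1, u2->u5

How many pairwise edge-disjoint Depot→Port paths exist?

Assign every edge capacity 1; by Menger, the answer equals the max flow.
Path Depot→Port (+1); total 1.
Path Depot→u1→Port (+1); total 2.
Path Depot→u2→Port (+1); total 3.
Path Depot→u3→Port (+1); total 4.
Path Depot→u5→Port (+1); total 5.
No residual Depot→Port path; max flow = 5.
Certifying cut of size 5: {Depot→Port, Depot→u1, Depot→u2, Depot→u3, u5→Port}.

5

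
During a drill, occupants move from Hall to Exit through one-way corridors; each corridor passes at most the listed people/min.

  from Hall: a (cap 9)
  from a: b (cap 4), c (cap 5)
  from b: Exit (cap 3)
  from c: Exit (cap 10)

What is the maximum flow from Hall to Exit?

Augment Hall→a→b→Exit: bottleneck 3, flow now 3.
Augment Hall→a→c→Exit: bottleneck 5, flow now 8.
No augmenting path remains; maximum flow = 8.
In the residual graph, reachable from Hall: {Hall, a, b}.
Min-cut edges: a→c (5), b→Exit (3); capacity 5 + 3 = 8.
This cut is saturated, so no flow can exceed 8.

8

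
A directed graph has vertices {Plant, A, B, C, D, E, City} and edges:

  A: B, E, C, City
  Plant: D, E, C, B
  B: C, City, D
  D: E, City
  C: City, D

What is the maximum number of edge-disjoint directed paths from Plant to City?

3

Assign every edge capacity 1; by Menger, the answer equals the max flow.
Path Plant→B→City (+1); total 1.
Path Plant→C→City (+1); total 2.
Path Plant→D→City (+1); total 3.
No residual Plant→City path; max flow = 3.
Certifying cut of size 3: {Plant→B, Plant→C, Plant→D}.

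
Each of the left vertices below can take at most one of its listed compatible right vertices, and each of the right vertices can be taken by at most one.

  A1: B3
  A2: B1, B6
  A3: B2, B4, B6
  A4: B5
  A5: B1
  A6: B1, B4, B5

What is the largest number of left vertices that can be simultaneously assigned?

Unit-capacity flow: source→left, listed edges, right→sink; max matching = max flow.
Augmenting path A1→B3 (+1); matched 1.
Augmenting path A2→B1 (+1); matched 2.
Augmenting path A3→B2 (+1); matched 3.
Augmenting path A4→B5 (+1); matched 4.
Augmenting path A6→B4 (+1); matched 5.
Augmenting path A5→B1→A2→B6 (+1); matched 6.
No augmenting path remains; maximum matching = 6.
König certificate: {A1, A2, A3, A4, A5, A6} is a vertex cover of size 6 (every listed pair touches it), so no matching can be larger.

6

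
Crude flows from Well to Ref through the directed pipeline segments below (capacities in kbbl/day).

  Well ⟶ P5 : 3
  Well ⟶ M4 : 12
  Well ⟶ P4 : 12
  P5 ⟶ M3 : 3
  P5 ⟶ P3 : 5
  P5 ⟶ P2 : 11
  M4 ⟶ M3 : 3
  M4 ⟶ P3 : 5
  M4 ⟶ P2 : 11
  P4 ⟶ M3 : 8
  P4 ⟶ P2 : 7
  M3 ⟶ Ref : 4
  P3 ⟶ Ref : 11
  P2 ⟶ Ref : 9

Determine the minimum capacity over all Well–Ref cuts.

Augment Well→P5→M3→Ref: bottleneck 3, flow now 3.
Augment Well→M4→M3→Ref: bottleneck 1, flow now 4.
Augment Well→M4→P3→Ref: bottleneck 5, flow now 9.
Augment Well→M4→P2→Ref: bottleneck 6, flow now 15.
Augment Well→P4→P2→Ref: bottleneck 3, flow now 18.
Augment Well→P4→M3→P5→P3→Ref: bottleneck 3, flow now 21. (uses reverse residual edge)
No augmenting path remains; maximum flow = 21.
By max-flow min-cut, the minimum cut capacity equals the max flow.
In the residual graph, reachable from Well: {Well, M4, P4, M3, P2}.
Min-cut edges: Well→P5 (3), M4→P3 (5), M3→Ref (4), P2→Ref (9); capacity 3 + 5 + 4 + 9 = 21.

21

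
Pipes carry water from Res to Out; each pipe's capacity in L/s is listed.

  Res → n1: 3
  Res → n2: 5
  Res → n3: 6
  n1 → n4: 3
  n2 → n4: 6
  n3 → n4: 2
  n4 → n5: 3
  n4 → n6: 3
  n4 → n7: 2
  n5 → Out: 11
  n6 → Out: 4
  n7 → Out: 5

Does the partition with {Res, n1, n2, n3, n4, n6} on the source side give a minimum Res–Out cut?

No — its capacity is 9, but the minimum cut has capacity 8.

Given cut capacity: 3 + 2 + 4 = 9.
Augment Res→n1→n4→n5→Out: bottleneck 3, flow now 3.
Augment Res→n2→n4→n6→Out: bottleneck 3, flow now 6.
Augment Res→n2→n4→n7→Out: bottleneck 2, flow now 8.
No augmenting path remains; maximum flow = 8.
In the residual graph, reachable from Res: {Res, n1, n2, n3, n4}.
Min-cut edges: n4→n5 (3), n4→n6 (3), n4→n7 (2); capacity 3 + 3 + 2 = 8.
Cut capacity 9 exceeds the max flow 8, so it is not minimum.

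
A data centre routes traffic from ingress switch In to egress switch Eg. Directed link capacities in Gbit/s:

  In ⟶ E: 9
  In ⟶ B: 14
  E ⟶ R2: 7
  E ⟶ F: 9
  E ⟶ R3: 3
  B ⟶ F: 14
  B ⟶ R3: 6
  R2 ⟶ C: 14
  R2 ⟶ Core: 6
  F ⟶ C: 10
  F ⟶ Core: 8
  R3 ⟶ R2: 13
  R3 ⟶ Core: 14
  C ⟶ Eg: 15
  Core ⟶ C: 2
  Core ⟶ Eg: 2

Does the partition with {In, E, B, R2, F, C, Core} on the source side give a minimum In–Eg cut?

No — its capacity is 26, but the minimum cut has capacity 17.

Given cut capacity: 3 + 6 + 15 + 2 = 26.
Augment In→E→R2→C→Eg: bottleneck 7, flow now 7.
Augment In→E→F→C→Eg: bottleneck 2, flow now 9.
Augment In→B→F→C→Eg: bottleneck 6, flow now 15.
Augment In→B→F→Core→Eg: bottleneck 2, flow now 17.
No augmenting path remains; maximum flow = 17.
In the residual graph, reachable from In: {In, E, B, R2, F, R3, C, Core}.
Min-cut edges: C→Eg (15), Core→Eg (2); capacity 15 + 2 = 17.
Cut capacity 26 exceeds the max flow 17, so it is not minimum.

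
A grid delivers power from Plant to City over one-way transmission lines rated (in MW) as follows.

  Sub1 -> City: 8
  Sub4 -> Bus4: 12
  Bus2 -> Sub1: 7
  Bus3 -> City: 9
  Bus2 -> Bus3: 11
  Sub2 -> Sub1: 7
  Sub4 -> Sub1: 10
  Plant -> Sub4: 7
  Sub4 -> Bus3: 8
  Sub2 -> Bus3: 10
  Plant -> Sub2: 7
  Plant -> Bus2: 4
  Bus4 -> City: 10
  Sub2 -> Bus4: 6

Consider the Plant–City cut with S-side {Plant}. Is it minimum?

Given cut capacity: 7 + 4 + 7 = 18.
Augment Plant→Sub4→Sub1→City: bottleneck 7, flow now 7.
Augment Plant→Bus2→Sub1→City: bottleneck 1, flow now 8.
Augment Plant→Bus2→Bus3→City: bottleneck 3, flow now 11.
Augment Plant→Sub2→Bus3→City: bottleneck 6, flow now 17.
Augment Plant→Sub2→Bus4→City: bottleneck 1, flow now 18.
No augmenting path remains; maximum flow = 18.
Cut capacity 18 equals the max flow, so it is a minimum cut.

Yes — it is a minimum cut (capacity 18).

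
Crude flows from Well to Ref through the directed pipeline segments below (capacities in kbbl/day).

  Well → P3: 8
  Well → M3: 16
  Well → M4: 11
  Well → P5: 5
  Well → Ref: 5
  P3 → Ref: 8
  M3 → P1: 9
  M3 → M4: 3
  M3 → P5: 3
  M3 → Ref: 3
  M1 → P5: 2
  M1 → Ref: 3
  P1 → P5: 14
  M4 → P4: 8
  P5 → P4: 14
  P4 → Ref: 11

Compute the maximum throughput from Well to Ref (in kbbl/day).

Augment Well→Ref: bottleneck 5, flow now 5.
Augment Well→P3→Ref: bottleneck 8, flow now 13.
Augment Well→M3→Ref: bottleneck 3, flow now 16.
Augment Well→M4→P4→Ref: bottleneck 8, flow now 24.
Augment Well→P5→P4→Ref: bottleneck 3, flow now 27.
No augmenting path remains; maximum flow = 27.
In the residual graph, reachable from Well: {Well, M3, P1, M4, P5, P4}.
Min-cut edges: Well→P3 (8), Well→Ref (5), M3→Ref (3), P4→Ref (11); capacity 8 + 5 + 3 + 11 = 27.
This cut is saturated, so no flow can exceed 27.

27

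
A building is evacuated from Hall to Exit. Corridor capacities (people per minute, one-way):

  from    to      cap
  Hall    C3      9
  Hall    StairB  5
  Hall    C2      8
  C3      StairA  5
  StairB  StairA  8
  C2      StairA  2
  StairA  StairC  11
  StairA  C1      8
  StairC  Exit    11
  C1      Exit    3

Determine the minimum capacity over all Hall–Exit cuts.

12

Augment Hall→C3→StairA→StairC→Exit: bottleneck 5, flow now 5.
Augment Hall→StairB→StairA→StairC→Exit: bottleneck 5, flow now 10.
Augment Hall→C2→StairA→StairC→Exit: bottleneck 1, flow now 11.
Augment Hall→C2→StairA→C1→Exit: bottleneck 1, flow now 12.
No augmenting path remains; maximum flow = 12.
By max-flow min-cut, the minimum cut capacity equals the max flow.
In the residual graph, reachable from Hall: {Hall, C3, C2}.
Min-cut edges: Hall→StairB (5), C3→StairA (5), C2→StairA (2); capacity 5 + 5 + 2 = 12.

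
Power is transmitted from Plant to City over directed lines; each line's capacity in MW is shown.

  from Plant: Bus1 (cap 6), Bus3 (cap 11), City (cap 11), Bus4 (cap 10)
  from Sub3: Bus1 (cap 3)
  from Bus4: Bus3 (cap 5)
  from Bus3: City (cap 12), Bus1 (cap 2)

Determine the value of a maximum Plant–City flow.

Augment Plant→City: bottleneck 11, flow now 11.
Augment Plant→Bus3→City: bottleneck 11, flow now 22.
Augment Plant→Bus4→Bus3→City: bottleneck 1, flow now 23.
No augmenting path remains; maximum flow = 23.
In the residual graph, reachable from Plant: {Plant, Bus4, Bus3, Bus1}.
Min-cut edges: Plant→City (11), Bus3→City (12); capacity 11 + 12 = 23.
This cut is saturated, so no flow can exceed 23.

23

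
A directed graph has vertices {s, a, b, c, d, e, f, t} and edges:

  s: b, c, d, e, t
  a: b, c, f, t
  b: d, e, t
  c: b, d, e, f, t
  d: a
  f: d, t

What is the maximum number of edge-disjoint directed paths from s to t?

4

Assign every edge capacity 1; by Menger, the answer equals the max flow.
Path s→t (+1); total 1.
Path s→b→t (+1); total 2.
Path s→c→t (+1); total 3.
Path s→d→a→t (+1); total 4.
No residual s→t path; max flow = 4.
Certifying cut of size 4: {s→b, s→c, s→d, s→t}.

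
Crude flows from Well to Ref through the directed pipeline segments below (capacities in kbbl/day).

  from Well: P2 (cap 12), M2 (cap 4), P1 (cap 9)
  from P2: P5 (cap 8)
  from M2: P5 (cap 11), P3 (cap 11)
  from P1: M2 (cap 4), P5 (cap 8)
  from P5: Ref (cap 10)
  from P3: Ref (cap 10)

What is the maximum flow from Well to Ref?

18

Augment Well→P2→P5→Ref: bottleneck 8, flow now 8.
Augment Well→M2→P5→Ref: bottleneck 2, flow now 10.
Augment Well→M2→P3→Ref: bottleneck 2, flow now 12.
Augment Well→P1→M2→P3→Ref: bottleneck 4, flow now 16.
Augment Well→P1→P5→M2→P3→Ref: bottleneck 2, flow now 18. (uses reverse residual edge)
No augmenting path remains; maximum flow = 18.
In the residual graph, reachable from Well: {Well, P2, P1, P5}.
Min-cut edges: Well→M2 (4), P1→M2 (4), P5→Ref (10); capacity 4 + 4 + 10 = 18.
This cut is saturated, so no flow can exceed 18.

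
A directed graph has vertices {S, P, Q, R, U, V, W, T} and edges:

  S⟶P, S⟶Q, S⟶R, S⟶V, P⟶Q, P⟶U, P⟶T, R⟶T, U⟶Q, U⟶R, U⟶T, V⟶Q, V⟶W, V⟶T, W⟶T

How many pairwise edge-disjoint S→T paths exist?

Assign every edge capacity 1; by Menger, the answer equals the max flow.
Path S→P→T (+1); total 1.
Path S→R→T (+1); total 2.
Path S→V→T (+1); total 3.
No residual S→T path; max flow = 3.
Certifying cut of size 3: {S→P, S→R, S→V}.

3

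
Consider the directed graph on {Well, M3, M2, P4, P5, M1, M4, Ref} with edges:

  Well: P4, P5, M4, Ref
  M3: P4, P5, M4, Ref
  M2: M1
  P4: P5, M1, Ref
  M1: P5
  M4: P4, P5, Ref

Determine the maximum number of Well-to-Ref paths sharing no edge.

Assign every edge capacity 1; by Menger, the answer equals the max flow.
Path Well→Ref (+1); total 1.
Path Well→P4→Ref (+1); total 2.
Path Well→M4→Ref (+1); total 3.
No residual Well→Ref path; max flow = 3.
Certifying cut of size 3: {Well→M4, Well→P4, Well→Ref}.

3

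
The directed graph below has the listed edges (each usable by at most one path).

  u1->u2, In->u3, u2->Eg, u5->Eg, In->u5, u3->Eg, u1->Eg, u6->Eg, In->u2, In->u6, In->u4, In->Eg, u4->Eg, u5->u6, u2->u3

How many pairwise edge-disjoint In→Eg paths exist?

6

Assign every edge capacity 1; by Menger, the answer equals the max flow.
Path In→Eg (+1); total 1.
Path In→u2→Eg (+1); total 2.
Path In→u3→Eg (+1); total 3.
Path In→u4→Eg (+1); total 4.
Path In→u5→Eg (+1); total 5.
Path In→u6→Eg (+1); total 6.
No residual In→Eg path; max flow = 6.
Certifying cut of size 6: {In→Eg, In→u2, In→u3, In→u4, In→u5, In→u6}.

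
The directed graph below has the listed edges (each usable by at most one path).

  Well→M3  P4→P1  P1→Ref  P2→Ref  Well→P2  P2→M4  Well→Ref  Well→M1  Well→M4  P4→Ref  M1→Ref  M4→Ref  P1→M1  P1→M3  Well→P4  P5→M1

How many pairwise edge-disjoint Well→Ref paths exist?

5

Assign every edge capacity 1; by Menger, the answer equals the max flow.
Path Well→Ref (+1); total 1.
Path Well→P4→Ref (+1); total 2.
Path Well→M1→Ref (+1); total 3.
Path Well→P2→Ref (+1); total 4.
Path Well→M4→Ref (+1); total 5.
No residual Well→Ref path; max flow = 5.
Certifying cut of size 5: {Well→M1, Well→M4, Well→P2, Well→P4, Well→Ref}.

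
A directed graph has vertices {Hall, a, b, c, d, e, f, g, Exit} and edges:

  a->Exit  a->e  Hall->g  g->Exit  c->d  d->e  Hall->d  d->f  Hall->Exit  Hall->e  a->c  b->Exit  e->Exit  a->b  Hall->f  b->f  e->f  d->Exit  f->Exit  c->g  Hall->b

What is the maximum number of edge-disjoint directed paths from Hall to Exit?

6

Assign every edge capacity 1; by Menger, the answer equals the max flow.
Path Hall→Exit (+1); total 1.
Path Hall→b→Exit (+1); total 2.
Path Hall→d→Exit (+1); total 3.
Path Hall→e→Exit (+1); total 4.
Path Hall→f→Exit (+1); total 5.
Path Hall→g→Exit (+1); total 6.
No residual Hall→Exit path; max flow = 6.
Certifying cut of size 6: {Hall→Exit, Hall→b, Hall→d, Hall→e, Hall→f, Hall→g}.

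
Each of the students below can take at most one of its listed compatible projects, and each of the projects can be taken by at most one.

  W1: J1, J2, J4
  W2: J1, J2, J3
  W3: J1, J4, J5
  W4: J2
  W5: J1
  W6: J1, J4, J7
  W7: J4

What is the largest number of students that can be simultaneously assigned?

6

Unit-capacity flow: source→left, listed edges, right→sink; max matching = max flow.
Augmenting path W1→J1 (+1); matched 1.
Augmenting path W2→J2 (+1); matched 2.
Augmenting path W3→J4 (+1); matched 3.
Augmenting path W6→J7 (+1); matched 4.
Augmenting path W4→J2→W2→J3 (+1); matched 5.
Augmenting path W7→J4→W3→J5 (+1); matched 6.
No augmenting path remains; maximum matching = 6.
König certificate: {W2, W3, W6, J1, J2, J4} is a vertex cover of size 6 (every listed pair touches it), so no matching can be larger.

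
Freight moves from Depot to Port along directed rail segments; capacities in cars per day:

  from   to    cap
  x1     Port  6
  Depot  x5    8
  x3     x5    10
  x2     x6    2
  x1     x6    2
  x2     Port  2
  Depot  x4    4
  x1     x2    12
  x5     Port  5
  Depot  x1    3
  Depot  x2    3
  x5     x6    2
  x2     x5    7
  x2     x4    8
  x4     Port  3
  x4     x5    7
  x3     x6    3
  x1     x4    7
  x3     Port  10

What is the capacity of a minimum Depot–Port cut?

13

Augment Depot→x1→Port: bottleneck 3, flow now 3.
Augment Depot→x2→Port: bottleneck 2, flow now 5.
Augment Depot→x4→Port: bottleneck 3, flow now 8.
Augment Depot→x5→Port: bottleneck 5, flow now 13.
No augmenting path remains; maximum flow = 13.
By max-flow min-cut, the minimum cut capacity equals the max flow.
In the residual graph, reachable from Depot: {Depot, x2, x4, x5, x6}.
Min-cut edges: Depot→x1 (3), x2→Port (2), x4→Port (3), x5→Port (5); capacity 3 + 2 + 3 + 5 = 13.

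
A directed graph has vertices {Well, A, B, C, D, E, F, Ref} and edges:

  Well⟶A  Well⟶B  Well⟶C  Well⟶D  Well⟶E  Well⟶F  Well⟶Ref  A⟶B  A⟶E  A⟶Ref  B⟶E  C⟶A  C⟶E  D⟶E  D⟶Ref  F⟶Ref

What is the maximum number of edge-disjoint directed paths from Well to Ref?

Assign every edge capacity 1; by Menger, the answer equals the max flow.
Path Well→Ref (+1); total 1.
Path Well→A→Ref (+1); total 2.
Path Well→D→Ref (+1); total 3.
Path Well→F→Ref (+1); total 4.
No residual Well→Ref path; max flow = 4.
Certifying cut of size 4: {A→Ref, Well→D, Well→F, Well→Ref}.

4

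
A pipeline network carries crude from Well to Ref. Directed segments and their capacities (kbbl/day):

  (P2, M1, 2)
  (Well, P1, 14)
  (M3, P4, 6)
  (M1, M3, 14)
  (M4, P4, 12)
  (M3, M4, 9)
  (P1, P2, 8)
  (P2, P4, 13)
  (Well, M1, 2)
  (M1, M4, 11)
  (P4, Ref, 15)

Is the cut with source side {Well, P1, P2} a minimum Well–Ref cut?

No — its capacity is 17, but the minimum cut has capacity 10.

Given cut capacity: 2 + 2 + 13 = 17.
Augment Well→M1→M3→P4→Ref: bottleneck 2, flow now 2.
Augment Well→P1→P2→P4→Ref: bottleneck 8, flow now 10.
No augmenting path remains; maximum flow = 10.
In the residual graph, reachable from Well: {Well, P1}.
Min-cut edges: Well→M1 (2), P1→P2 (8); capacity 2 + 8 = 10.
Cut capacity 17 exceeds the max flow 10, so it is not minimum.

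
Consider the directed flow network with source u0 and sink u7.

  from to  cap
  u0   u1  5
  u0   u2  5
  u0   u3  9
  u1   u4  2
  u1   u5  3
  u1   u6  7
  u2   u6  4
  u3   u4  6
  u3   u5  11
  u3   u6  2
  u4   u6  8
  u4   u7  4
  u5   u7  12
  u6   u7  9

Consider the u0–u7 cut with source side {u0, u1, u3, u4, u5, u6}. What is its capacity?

30

Edges leaving {u0, u1, u3, u4, u5, u6}: u0→u2 (5), u4→u7 (4), u5→u7 (12), u6→u7 (9).
Cut capacity = 5 + 4 + 12 + 9 = 30.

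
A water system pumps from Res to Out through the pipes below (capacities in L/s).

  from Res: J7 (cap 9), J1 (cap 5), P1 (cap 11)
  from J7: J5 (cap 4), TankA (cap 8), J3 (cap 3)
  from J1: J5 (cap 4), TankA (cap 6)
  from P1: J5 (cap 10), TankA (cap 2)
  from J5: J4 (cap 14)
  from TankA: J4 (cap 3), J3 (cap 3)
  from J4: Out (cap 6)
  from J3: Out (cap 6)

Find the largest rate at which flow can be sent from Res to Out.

Augment Res→J7→J3→Out: bottleneck 3, flow now 3.
Augment Res→J7→J5→J4→Out: bottleneck 4, flow now 7.
Augment Res→J7→TankA→J4→Out: bottleneck 2, flow now 9.
Augment Res→J1→TankA→J3→Out: bottleneck 3, flow now 12.
No augmenting path remains; maximum flow = 12.
In the residual graph, reachable from Res: {Res, J7, J1, P1, J5, TankA, J4}.
Min-cut edges: J7→J3 (3), TankA→J3 (3), J4→Out (6); capacity 3 + 3 + 6 = 12.
This cut is saturated, so no flow can exceed 12.

12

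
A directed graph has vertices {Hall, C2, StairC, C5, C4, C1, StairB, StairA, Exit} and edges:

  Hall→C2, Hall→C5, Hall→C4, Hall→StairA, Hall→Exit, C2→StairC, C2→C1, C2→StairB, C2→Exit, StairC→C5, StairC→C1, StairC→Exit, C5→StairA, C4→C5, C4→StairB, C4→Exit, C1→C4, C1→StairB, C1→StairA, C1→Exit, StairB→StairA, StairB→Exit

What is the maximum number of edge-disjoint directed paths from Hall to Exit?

3

Assign every edge capacity 1; by Menger, the answer equals the max flow.
Path Hall→Exit (+1); total 1.
Path Hall→C2→Exit (+1); total 2.
Path Hall→C4→Exit (+1); total 3.
No residual Hall→Exit path; max flow = 3.
Certifying cut of size 3: {Hall→C2, Hall→C4, Hall→Exit}.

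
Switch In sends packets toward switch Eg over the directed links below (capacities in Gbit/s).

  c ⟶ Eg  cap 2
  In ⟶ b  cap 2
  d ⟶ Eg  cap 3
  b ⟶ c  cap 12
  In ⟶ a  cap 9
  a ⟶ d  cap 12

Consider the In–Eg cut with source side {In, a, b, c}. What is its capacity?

Edges leaving {In, a, b, c}: a→d (12), c→Eg (2).
Cut capacity = 12 + 2 = 14.

14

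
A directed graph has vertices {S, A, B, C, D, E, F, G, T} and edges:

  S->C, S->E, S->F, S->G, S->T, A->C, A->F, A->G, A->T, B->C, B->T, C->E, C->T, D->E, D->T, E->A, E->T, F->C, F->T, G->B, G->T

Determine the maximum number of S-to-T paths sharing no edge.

Assign every edge capacity 1; by Menger, the answer equals the max flow.
Path S→T (+1); total 1.
Path S→C→T (+1); total 2.
Path S→E→T (+1); total 3.
Path S→F→T (+1); total 4.
Path S→G→T (+1); total 5.
No residual S→T path; max flow = 5.
Certifying cut of size 5: {S→C, S→E, S→F, S→G, S→T}.

5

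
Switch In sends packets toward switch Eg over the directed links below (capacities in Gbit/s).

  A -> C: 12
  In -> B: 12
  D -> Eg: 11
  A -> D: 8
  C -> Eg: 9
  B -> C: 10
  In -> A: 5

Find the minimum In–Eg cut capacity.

14

Augment In→A→C→Eg: bottleneck 5, flow now 5.
Augment In→B→C→Eg: bottleneck 4, flow now 9.
Augment In→B→C→A→D→Eg: bottleneck 5, flow now 14. (uses reverse residual edge)
No augmenting path remains; maximum flow = 14.
By max-flow min-cut, the minimum cut capacity equals the max flow.
In the residual graph, reachable from In: {In, B, C}.
Min-cut edges: In→A (5), C→Eg (9); capacity 5 + 9 = 14.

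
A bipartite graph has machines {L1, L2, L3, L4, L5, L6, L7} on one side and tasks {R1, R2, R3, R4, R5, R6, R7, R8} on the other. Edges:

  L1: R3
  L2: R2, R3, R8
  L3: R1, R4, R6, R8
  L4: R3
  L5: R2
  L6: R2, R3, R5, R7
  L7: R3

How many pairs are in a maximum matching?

Unit-capacity flow: source→left, listed edges, right→sink; max matching = max flow.
Augmenting path L1→R3 (+1); matched 1.
Augmenting path L2→R2 (+1); matched 2.
Augmenting path L3→R1 (+1); matched 3.
Augmenting path L6→R5 (+1); matched 4.
Augmenting path L5→R2→L2→R8 (+1); matched 5.
No augmenting path remains; maximum matching = 5.
König certificate: {L2, L3, L5, L6, R3} is a vertex cover of size 5 (every listed pair touches it), so no matching can be larger.

5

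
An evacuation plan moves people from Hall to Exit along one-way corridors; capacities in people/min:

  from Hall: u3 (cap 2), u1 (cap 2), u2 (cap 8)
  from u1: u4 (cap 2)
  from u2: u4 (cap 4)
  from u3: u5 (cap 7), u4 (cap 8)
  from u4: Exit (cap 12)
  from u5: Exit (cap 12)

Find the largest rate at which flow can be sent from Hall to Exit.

Augment Hall→u1→u4→Exit: bottleneck 2, flow now 2.
Augment Hall→u2→u4→Exit: bottleneck 4, flow now 6.
Augment Hall→u3→u4→Exit: bottleneck 2, flow now 8.
No augmenting path remains; maximum flow = 8.
In the residual graph, reachable from Hall: {Hall, u2}.
Min-cut edges: Hall→u1 (2), Hall→u3 (2), u2→u4 (4); capacity 2 + 2 + 4 = 8.
This cut is saturated, so no flow can exceed 8.

8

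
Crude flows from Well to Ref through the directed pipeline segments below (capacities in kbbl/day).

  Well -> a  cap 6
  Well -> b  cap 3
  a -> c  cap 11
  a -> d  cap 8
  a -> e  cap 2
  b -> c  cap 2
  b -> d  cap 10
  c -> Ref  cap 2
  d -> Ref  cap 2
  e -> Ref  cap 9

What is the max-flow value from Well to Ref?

Augment Well→a→c→Ref: bottleneck 2, flow now 2.
Augment Well→a→d→Ref: bottleneck 2, flow now 4.
Augment Well→a→e→Ref: bottleneck 2, flow now 6.
No augmenting path remains; maximum flow = 6.
In the residual graph, reachable from Well: {Well, a, b, c, d}.
Min-cut edges: a→e (2), c→Ref (2), d→Ref (2); capacity 2 + 2 + 2 = 6.
This cut is saturated, so no flow can exceed 6.

6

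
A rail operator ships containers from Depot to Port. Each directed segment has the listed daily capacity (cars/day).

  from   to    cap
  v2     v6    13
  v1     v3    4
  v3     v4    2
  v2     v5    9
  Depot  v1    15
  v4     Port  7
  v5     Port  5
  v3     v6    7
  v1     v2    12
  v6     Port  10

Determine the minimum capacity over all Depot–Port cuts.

15

Augment Depot→v1→v2→v5→Port: bottleneck 5, flow now 5.
Augment Depot→v1→v2→v6→Port: bottleneck 7, flow now 12.
Augment Depot→v1→v3→v4→Port: bottleneck 2, flow now 14.
Augment Depot→v1→v3→v6→Port: bottleneck 1, flow now 15.
No augmenting path remains; maximum flow = 15.
By max-flow min-cut, the minimum cut capacity equals the max flow.
In the residual graph, reachable from Depot: {Depot}.
Min-cut edges: Depot→v1 (15); capacity 15 = 15.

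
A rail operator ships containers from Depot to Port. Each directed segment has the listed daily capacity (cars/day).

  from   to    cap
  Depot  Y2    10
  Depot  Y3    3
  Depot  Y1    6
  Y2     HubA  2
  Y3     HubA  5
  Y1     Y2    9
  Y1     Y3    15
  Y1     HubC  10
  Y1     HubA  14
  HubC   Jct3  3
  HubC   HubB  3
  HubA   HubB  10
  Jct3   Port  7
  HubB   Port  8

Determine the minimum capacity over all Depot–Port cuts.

11

Augment Depot→Y2→HubA→HubB→Port: bottleneck 2, flow now 2.
Augment Depot→Y3→HubA→HubB→Port: bottleneck 3, flow now 5.
Augment Depot→Y1→HubC→Jct3→Port: bottleneck 3, flow now 8.
Augment Depot→Y1→HubC→HubB→Port: bottleneck 3, flow now 11.
No augmenting path remains; maximum flow = 11.
By max-flow min-cut, the minimum cut capacity equals the max flow.
In the residual graph, reachable from Depot: {Depot, Y2}.
Min-cut edges: Depot→Y3 (3), Depot→Y1 (6), Y2→HubA (2); capacity 3 + 6 + 2 = 11.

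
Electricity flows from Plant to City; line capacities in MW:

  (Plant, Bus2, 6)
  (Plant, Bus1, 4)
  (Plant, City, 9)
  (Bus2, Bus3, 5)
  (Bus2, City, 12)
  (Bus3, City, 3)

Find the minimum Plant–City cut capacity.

Augment Plant→City: bottleneck 9, flow now 9.
Augment Plant→Bus2→City: bottleneck 6, flow now 15.
No augmenting path remains; maximum flow = 15.
By max-flow min-cut, the minimum cut capacity equals the max flow.
In the residual graph, reachable from Plant: {Plant, Bus1}.
Min-cut edges: Plant→Bus2 (6), Plant→City (9); capacity 6 + 9 = 15.

15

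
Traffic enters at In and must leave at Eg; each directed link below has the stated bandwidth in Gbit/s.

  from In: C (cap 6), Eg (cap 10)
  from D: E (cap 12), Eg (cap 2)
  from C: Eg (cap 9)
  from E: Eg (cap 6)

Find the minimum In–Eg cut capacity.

Augment In→Eg: bottleneck 10, flow now 10.
Augment In→C→Eg: bottleneck 6, flow now 16.
No augmenting path remains; maximum flow = 16.
By max-flow min-cut, the minimum cut capacity equals the max flow.
In the residual graph, reachable from In: {In}.
Min-cut edges: In→C (6), In→Eg (10); capacity 6 + 10 = 16.

16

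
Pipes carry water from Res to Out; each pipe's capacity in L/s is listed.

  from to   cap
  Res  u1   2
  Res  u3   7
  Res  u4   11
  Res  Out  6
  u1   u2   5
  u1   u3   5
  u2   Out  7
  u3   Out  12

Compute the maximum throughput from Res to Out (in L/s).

Augment Res→Out: bottleneck 6, flow now 6.
Augment Res→u3→Out: bottleneck 7, flow now 13.
Augment Res→u1→u2→Out: bottleneck 2, flow now 15.
No augmenting path remains; maximum flow = 15.
In the residual graph, reachable from Res: {Res, u4}.
Min-cut edges: Res→u1 (2), Res→u3 (7), Res→Out (6); capacity 2 + 7 + 6 = 15.
This cut is saturated, so no flow can exceed 15.

15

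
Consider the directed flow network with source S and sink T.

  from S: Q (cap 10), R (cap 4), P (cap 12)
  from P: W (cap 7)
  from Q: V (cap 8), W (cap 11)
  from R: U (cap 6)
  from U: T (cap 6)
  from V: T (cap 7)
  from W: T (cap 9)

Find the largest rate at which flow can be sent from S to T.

Augment S→P→W→T: bottleneck 7, flow now 7.
Augment S→Q→V→T: bottleneck 7, flow now 14.
Augment S→Q→W→T: bottleneck 2, flow now 16.
Augment S→R→U→T: bottleneck 4, flow now 20.
No augmenting path remains; maximum flow = 20.
In the residual graph, reachable from S: {S, P, Q, V, W}.
Min-cut edges: S→R (4), V→T (7), W→T (9); capacity 4 + 7 + 9 = 20.
This cut is saturated, so no flow can exceed 20.

20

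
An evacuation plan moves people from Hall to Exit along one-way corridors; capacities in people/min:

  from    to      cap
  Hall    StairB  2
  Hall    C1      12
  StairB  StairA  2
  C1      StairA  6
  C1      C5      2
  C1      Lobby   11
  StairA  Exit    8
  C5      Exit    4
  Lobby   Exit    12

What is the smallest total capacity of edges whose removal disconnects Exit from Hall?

Augment Hall→StairB→StairA→Exit: bottleneck 2, flow now 2.
Augment Hall→C1→StairA→Exit: bottleneck 6, flow now 8.
Augment Hall→C1→C5→Exit: bottleneck 2, flow now 10.
Augment Hall→C1→Lobby→Exit: bottleneck 4, flow now 14.
No augmenting path remains; maximum flow = 14.
By max-flow min-cut, the minimum cut capacity equals the max flow.
In the residual graph, reachable from Hall: {Hall}.
Min-cut edges: Hall→StairB (2), Hall→C1 (12); capacity 2 + 12 = 14.

14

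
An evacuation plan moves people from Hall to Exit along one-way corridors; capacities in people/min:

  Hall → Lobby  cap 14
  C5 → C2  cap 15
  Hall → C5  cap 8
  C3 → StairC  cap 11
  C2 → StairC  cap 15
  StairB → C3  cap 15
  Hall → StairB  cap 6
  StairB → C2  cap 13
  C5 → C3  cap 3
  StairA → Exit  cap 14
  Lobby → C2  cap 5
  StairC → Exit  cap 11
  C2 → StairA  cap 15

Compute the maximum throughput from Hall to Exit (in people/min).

Augment Hall→C5→C3→StairC→Exit: bottleneck 3, flow now 3.
Augment Hall→C5→C2→StairC→Exit: bottleneck 5, flow now 8.
Augment Hall→StairB→C3→StairC→Exit: bottleneck 3, flow now 11.
Augment Hall→StairB→C2→StairA→Exit: bottleneck 3, flow now 14.
Augment Hall→Lobby→C2→StairA→Exit: bottleneck 5, flow now 19.
No augmenting path remains; maximum flow = 19.
In the residual graph, reachable from Hall: {Hall, Lobby}.
Min-cut edges: Hall→C5 (8), Hall→StairB (6), Lobby→C2 (5); capacity 8 + 6 + 5 = 19.
This cut is saturated, so no flow can exceed 19.

19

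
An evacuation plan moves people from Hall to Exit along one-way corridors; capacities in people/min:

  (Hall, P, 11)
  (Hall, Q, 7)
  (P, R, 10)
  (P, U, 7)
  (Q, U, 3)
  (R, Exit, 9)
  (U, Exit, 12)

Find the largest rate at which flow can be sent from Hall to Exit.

14

Augment Hall→P→R→Exit: bottleneck 9, flow now 9.
Augment Hall→P→U→Exit: bottleneck 2, flow now 11.
Augment Hall→Q→U→Exit: bottleneck 3, flow now 14.
No augmenting path remains; maximum flow = 14.
In the residual graph, reachable from Hall: {Hall, Q}.
Min-cut edges: Hall→P (11), Q→U (3); capacity 11 + 3 = 14.
This cut is saturated, so no flow can exceed 14.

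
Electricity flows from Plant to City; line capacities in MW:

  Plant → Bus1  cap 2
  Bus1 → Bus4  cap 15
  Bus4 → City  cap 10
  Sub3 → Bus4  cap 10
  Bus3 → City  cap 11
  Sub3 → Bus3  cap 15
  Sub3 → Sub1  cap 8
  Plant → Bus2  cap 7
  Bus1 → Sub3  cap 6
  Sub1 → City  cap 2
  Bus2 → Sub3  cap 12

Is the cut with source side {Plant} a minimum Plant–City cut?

Yes — it is a minimum cut (capacity 9).

Given cut capacity: 7 + 2 = 9.
Augment Plant→Bus1→Bus4→City: bottleneck 2, flow now 2.
Augment Plant→Bus2→Sub3→Sub1→City: bottleneck 2, flow now 4.
Augment Plant→Bus2→Sub3→Bus4→City: bottleneck 5, flow now 9.
No augmenting path remains; maximum flow = 9.
Cut capacity 9 equals the max flow, so it is a minimum cut.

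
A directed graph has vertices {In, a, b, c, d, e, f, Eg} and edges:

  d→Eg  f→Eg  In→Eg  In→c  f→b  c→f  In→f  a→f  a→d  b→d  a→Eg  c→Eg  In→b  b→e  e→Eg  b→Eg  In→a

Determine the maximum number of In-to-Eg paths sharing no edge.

5

Assign every edge capacity 1; by Menger, the answer equals the max flow.
Path In→Eg (+1); total 1.
Path In→a→Eg (+1); total 2.
Path In→b→Eg (+1); total 3.
Path In→c→Eg (+1); total 4.
Path In→f→Eg (+1); total 5.
No residual In→Eg path; max flow = 5.
Certifying cut of size 5: {In→Eg, In→a, In→b, In→c, In→f}.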